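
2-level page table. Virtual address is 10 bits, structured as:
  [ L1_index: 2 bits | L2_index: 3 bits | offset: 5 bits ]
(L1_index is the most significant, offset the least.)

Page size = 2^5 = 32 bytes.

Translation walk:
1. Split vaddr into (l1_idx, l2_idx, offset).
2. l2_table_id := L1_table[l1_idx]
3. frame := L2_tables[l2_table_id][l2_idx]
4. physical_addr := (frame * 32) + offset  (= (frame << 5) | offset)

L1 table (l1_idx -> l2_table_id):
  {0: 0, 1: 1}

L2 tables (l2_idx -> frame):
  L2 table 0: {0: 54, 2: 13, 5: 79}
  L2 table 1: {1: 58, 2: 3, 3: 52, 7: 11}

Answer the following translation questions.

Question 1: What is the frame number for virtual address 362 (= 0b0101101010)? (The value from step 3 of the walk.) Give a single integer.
Answer: 52

Derivation:
vaddr = 362: l1_idx=1, l2_idx=3
L1[1] = 1; L2[1][3] = 52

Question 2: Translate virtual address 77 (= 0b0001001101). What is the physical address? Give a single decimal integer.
vaddr = 77 = 0b0001001101
Split: l1_idx=0, l2_idx=2, offset=13
L1[0] = 0
L2[0][2] = 13
paddr = 13 * 32 + 13 = 429

Answer: 429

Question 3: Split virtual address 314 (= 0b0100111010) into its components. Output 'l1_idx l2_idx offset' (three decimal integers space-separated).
vaddr = 314 = 0b0100111010
  top 2 bits -> l1_idx = 1
  next 3 bits -> l2_idx = 1
  bottom 5 bits -> offset = 26

Answer: 1 1 26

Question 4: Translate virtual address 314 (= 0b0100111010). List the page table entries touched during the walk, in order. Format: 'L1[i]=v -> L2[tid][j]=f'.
Answer: L1[1]=1 -> L2[1][1]=58

Derivation:
vaddr = 314 = 0b0100111010
Split: l1_idx=1, l2_idx=1, offset=26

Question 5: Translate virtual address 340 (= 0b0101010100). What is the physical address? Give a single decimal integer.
vaddr = 340 = 0b0101010100
Split: l1_idx=1, l2_idx=2, offset=20
L1[1] = 1
L2[1][2] = 3
paddr = 3 * 32 + 20 = 116

Answer: 116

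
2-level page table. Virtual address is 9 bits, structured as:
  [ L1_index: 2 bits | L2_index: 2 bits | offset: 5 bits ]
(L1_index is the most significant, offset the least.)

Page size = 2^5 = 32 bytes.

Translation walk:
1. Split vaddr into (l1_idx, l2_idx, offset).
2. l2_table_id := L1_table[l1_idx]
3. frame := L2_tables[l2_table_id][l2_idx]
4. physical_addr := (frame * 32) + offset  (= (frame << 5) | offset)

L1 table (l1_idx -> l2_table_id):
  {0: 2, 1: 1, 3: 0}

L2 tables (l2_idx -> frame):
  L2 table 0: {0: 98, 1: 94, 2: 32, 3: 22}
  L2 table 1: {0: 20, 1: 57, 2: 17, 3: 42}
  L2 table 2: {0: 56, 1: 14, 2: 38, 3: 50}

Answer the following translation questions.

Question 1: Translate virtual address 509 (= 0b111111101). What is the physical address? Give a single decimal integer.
vaddr = 509 = 0b111111101
Split: l1_idx=3, l2_idx=3, offset=29
L1[3] = 0
L2[0][3] = 22
paddr = 22 * 32 + 29 = 733

Answer: 733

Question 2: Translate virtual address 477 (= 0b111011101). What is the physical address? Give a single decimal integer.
Answer: 1053

Derivation:
vaddr = 477 = 0b111011101
Split: l1_idx=3, l2_idx=2, offset=29
L1[3] = 0
L2[0][2] = 32
paddr = 32 * 32 + 29 = 1053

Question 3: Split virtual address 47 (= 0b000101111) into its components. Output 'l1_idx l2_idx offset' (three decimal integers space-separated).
vaddr = 47 = 0b000101111
  top 2 bits -> l1_idx = 0
  next 2 bits -> l2_idx = 1
  bottom 5 bits -> offset = 15

Answer: 0 1 15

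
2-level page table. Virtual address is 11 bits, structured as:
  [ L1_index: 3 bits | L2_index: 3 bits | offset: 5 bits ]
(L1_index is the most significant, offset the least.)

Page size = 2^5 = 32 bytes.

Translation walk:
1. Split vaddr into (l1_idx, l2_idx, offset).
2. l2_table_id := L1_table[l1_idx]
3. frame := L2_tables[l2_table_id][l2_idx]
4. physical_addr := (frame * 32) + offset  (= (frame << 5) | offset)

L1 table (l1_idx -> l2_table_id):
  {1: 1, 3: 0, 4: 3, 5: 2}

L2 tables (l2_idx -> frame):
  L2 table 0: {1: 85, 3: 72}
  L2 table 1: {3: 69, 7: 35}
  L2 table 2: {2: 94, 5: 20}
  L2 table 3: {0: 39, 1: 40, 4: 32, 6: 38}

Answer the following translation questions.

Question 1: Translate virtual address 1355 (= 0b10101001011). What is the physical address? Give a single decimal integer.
vaddr = 1355 = 0b10101001011
Split: l1_idx=5, l2_idx=2, offset=11
L1[5] = 2
L2[2][2] = 94
paddr = 94 * 32 + 11 = 3019

Answer: 3019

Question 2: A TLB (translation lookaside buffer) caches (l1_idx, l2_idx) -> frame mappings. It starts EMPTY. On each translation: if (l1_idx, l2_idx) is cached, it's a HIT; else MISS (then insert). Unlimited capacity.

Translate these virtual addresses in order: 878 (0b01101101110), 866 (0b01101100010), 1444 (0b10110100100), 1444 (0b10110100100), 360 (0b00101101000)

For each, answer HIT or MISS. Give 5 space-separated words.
vaddr=878: (3,3) not in TLB -> MISS, insert
vaddr=866: (3,3) in TLB -> HIT
vaddr=1444: (5,5) not in TLB -> MISS, insert
vaddr=1444: (5,5) in TLB -> HIT
vaddr=360: (1,3) not in TLB -> MISS, insert

Answer: MISS HIT MISS HIT MISS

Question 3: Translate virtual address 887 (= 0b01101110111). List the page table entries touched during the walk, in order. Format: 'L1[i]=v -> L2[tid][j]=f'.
Answer: L1[3]=0 -> L2[0][3]=72

Derivation:
vaddr = 887 = 0b01101110111
Split: l1_idx=3, l2_idx=3, offset=23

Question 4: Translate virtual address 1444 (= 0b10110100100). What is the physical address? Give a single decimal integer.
vaddr = 1444 = 0b10110100100
Split: l1_idx=5, l2_idx=5, offset=4
L1[5] = 2
L2[2][5] = 20
paddr = 20 * 32 + 4 = 644

Answer: 644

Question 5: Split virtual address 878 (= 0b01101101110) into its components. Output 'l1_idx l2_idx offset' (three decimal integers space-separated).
vaddr = 878 = 0b01101101110
  top 3 bits -> l1_idx = 3
  next 3 bits -> l2_idx = 3
  bottom 5 bits -> offset = 14

Answer: 3 3 14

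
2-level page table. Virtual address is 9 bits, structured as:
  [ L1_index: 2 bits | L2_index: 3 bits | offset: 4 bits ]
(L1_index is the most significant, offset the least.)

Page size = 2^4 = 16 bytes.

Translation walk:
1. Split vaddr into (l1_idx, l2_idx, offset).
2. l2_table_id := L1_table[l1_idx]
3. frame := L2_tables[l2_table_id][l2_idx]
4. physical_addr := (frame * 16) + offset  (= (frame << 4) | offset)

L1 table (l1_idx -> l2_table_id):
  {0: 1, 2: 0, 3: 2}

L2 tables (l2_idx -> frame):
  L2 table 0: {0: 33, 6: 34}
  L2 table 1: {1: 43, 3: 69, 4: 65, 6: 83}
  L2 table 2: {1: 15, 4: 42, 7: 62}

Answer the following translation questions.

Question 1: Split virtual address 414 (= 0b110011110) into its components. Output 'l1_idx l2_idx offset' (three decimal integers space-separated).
vaddr = 414 = 0b110011110
  top 2 bits -> l1_idx = 3
  next 3 bits -> l2_idx = 1
  bottom 4 bits -> offset = 14

Answer: 3 1 14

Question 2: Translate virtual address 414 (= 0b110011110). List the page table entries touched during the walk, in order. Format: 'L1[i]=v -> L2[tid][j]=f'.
Answer: L1[3]=2 -> L2[2][1]=15

Derivation:
vaddr = 414 = 0b110011110
Split: l1_idx=3, l2_idx=1, offset=14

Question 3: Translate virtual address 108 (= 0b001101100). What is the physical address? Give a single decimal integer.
Answer: 1340

Derivation:
vaddr = 108 = 0b001101100
Split: l1_idx=0, l2_idx=6, offset=12
L1[0] = 1
L2[1][6] = 83
paddr = 83 * 16 + 12 = 1340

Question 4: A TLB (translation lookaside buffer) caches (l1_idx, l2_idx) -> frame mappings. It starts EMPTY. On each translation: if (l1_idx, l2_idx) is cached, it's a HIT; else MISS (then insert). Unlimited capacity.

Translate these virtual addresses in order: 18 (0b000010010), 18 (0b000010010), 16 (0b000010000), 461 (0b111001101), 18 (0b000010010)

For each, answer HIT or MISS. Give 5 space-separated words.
vaddr=18: (0,1) not in TLB -> MISS, insert
vaddr=18: (0,1) in TLB -> HIT
vaddr=16: (0,1) in TLB -> HIT
vaddr=461: (3,4) not in TLB -> MISS, insert
vaddr=18: (0,1) in TLB -> HIT

Answer: MISS HIT HIT MISS HIT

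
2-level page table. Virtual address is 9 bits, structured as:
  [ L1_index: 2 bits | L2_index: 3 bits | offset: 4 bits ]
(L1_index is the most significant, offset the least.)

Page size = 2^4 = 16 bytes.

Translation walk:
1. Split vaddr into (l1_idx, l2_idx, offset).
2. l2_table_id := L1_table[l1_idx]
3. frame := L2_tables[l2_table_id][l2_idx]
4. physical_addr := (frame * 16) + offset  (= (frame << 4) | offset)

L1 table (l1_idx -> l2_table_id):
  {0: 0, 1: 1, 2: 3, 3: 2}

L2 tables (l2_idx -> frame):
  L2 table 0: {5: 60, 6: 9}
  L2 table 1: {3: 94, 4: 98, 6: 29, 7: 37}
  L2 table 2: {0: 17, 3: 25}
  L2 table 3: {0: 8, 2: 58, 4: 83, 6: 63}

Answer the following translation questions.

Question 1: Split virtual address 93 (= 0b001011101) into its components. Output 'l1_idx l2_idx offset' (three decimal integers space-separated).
Answer: 0 5 13

Derivation:
vaddr = 93 = 0b001011101
  top 2 bits -> l1_idx = 0
  next 3 bits -> l2_idx = 5
  bottom 4 bits -> offset = 13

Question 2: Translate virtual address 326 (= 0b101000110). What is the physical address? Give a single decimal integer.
vaddr = 326 = 0b101000110
Split: l1_idx=2, l2_idx=4, offset=6
L1[2] = 3
L2[3][4] = 83
paddr = 83 * 16 + 6 = 1334

Answer: 1334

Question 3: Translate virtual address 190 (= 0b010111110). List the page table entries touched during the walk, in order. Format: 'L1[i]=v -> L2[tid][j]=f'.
vaddr = 190 = 0b010111110
Split: l1_idx=1, l2_idx=3, offset=14

Answer: L1[1]=1 -> L2[1][3]=94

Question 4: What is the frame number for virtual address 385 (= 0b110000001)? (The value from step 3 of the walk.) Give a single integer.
Answer: 17

Derivation:
vaddr = 385: l1_idx=3, l2_idx=0
L1[3] = 2; L2[2][0] = 17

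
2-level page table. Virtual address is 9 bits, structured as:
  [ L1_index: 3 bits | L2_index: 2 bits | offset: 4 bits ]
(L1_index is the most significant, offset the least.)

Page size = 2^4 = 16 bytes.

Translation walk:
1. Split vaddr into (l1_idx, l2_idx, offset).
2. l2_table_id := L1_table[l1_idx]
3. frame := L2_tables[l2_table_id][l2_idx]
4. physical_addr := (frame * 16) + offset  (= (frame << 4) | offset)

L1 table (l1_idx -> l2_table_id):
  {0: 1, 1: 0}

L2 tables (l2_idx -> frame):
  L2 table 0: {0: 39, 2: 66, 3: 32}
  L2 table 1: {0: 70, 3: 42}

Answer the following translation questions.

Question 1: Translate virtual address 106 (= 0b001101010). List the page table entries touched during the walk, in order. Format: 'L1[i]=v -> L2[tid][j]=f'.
Answer: L1[1]=0 -> L2[0][2]=66

Derivation:
vaddr = 106 = 0b001101010
Split: l1_idx=1, l2_idx=2, offset=10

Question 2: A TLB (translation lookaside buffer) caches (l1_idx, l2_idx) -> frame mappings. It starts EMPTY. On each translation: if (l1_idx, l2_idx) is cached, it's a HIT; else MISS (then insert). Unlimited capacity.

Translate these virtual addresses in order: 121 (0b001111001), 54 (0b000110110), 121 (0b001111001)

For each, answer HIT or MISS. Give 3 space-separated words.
vaddr=121: (1,3) not in TLB -> MISS, insert
vaddr=54: (0,3) not in TLB -> MISS, insert
vaddr=121: (1,3) in TLB -> HIT

Answer: MISS MISS HIT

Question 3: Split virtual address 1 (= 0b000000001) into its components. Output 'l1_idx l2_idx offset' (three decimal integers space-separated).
vaddr = 1 = 0b000000001
  top 3 bits -> l1_idx = 0
  next 2 bits -> l2_idx = 0
  bottom 4 bits -> offset = 1

Answer: 0 0 1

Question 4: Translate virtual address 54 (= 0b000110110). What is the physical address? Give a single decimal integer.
Answer: 678

Derivation:
vaddr = 54 = 0b000110110
Split: l1_idx=0, l2_idx=3, offset=6
L1[0] = 1
L2[1][3] = 42
paddr = 42 * 16 + 6 = 678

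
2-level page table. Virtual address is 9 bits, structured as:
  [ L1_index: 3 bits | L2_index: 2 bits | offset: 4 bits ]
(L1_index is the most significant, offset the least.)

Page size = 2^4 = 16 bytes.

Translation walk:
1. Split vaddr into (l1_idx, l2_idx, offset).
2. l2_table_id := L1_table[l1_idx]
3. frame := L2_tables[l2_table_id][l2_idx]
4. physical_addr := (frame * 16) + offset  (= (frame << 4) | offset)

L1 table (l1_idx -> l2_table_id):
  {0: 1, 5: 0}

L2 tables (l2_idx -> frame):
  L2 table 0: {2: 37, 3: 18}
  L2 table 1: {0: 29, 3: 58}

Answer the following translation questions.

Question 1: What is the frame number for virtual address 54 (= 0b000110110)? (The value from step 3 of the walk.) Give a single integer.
Answer: 58

Derivation:
vaddr = 54: l1_idx=0, l2_idx=3
L1[0] = 1; L2[1][3] = 58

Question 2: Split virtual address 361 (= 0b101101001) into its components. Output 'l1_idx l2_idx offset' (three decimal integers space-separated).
Answer: 5 2 9

Derivation:
vaddr = 361 = 0b101101001
  top 3 bits -> l1_idx = 5
  next 2 bits -> l2_idx = 2
  bottom 4 bits -> offset = 9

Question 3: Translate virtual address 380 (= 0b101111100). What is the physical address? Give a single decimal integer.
Answer: 300

Derivation:
vaddr = 380 = 0b101111100
Split: l1_idx=5, l2_idx=3, offset=12
L1[5] = 0
L2[0][3] = 18
paddr = 18 * 16 + 12 = 300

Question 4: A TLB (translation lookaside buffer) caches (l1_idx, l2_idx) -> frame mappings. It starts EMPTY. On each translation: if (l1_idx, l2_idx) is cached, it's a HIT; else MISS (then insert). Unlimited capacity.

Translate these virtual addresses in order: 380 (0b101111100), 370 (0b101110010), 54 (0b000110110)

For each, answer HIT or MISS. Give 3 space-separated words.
vaddr=380: (5,3) not in TLB -> MISS, insert
vaddr=370: (5,3) in TLB -> HIT
vaddr=54: (0,3) not in TLB -> MISS, insert

Answer: MISS HIT MISS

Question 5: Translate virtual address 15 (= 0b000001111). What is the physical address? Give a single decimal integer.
Answer: 479

Derivation:
vaddr = 15 = 0b000001111
Split: l1_idx=0, l2_idx=0, offset=15
L1[0] = 1
L2[1][0] = 29
paddr = 29 * 16 + 15 = 479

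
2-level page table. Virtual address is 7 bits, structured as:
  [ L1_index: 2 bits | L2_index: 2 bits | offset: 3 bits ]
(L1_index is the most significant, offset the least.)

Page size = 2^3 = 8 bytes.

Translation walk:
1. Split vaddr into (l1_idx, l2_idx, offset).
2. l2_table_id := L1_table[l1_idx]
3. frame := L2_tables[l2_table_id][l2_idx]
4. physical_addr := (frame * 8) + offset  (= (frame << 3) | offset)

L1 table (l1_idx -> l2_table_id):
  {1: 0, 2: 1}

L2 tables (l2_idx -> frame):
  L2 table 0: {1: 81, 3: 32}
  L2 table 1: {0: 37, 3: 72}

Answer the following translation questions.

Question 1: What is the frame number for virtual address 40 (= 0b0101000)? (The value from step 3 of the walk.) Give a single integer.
vaddr = 40: l1_idx=1, l2_idx=1
L1[1] = 0; L2[0][1] = 81

Answer: 81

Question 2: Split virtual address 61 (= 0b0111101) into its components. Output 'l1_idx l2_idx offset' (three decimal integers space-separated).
vaddr = 61 = 0b0111101
  top 2 bits -> l1_idx = 1
  next 2 bits -> l2_idx = 3
  bottom 3 bits -> offset = 5

Answer: 1 3 5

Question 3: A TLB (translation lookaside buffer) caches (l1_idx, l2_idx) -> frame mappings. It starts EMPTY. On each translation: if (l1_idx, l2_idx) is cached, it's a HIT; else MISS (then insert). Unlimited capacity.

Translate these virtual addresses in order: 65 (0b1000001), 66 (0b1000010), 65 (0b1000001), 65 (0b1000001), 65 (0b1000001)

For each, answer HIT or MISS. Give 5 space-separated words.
Answer: MISS HIT HIT HIT HIT

Derivation:
vaddr=65: (2,0) not in TLB -> MISS, insert
vaddr=66: (2,0) in TLB -> HIT
vaddr=65: (2,0) in TLB -> HIT
vaddr=65: (2,0) in TLB -> HIT
vaddr=65: (2,0) in TLB -> HIT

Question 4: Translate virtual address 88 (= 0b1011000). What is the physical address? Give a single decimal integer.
vaddr = 88 = 0b1011000
Split: l1_idx=2, l2_idx=3, offset=0
L1[2] = 1
L2[1][3] = 72
paddr = 72 * 8 + 0 = 576

Answer: 576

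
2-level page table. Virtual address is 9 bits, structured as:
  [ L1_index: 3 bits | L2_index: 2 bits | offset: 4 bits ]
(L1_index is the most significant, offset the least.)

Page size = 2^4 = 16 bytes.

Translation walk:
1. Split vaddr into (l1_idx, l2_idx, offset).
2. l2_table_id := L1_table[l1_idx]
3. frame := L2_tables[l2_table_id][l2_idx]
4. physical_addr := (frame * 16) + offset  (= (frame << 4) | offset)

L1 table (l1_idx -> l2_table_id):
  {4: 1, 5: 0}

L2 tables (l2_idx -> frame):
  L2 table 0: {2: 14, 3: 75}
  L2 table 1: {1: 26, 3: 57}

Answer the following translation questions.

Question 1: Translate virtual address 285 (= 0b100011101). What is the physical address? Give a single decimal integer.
vaddr = 285 = 0b100011101
Split: l1_idx=4, l2_idx=1, offset=13
L1[4] = 1
L2[1][1] = 26
paddr = 26 * 16 + 13 = 429

Answer: 429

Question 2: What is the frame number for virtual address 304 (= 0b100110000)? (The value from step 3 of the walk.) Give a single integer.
Answer: 57

Derivation:
vaddr = 304: l1_idx=4, l2_idx=3
L1[4] = 1; L2[1][3] = 57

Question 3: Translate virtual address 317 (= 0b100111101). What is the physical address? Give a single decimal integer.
vaddr = 317 = 0b100111101
Split: l1_idx=4, l2_idx=3, offset=13
L1[4] = 1
L2[1][3] = 57
paddr = 57 * 16 + 13 = 925

Answer: 925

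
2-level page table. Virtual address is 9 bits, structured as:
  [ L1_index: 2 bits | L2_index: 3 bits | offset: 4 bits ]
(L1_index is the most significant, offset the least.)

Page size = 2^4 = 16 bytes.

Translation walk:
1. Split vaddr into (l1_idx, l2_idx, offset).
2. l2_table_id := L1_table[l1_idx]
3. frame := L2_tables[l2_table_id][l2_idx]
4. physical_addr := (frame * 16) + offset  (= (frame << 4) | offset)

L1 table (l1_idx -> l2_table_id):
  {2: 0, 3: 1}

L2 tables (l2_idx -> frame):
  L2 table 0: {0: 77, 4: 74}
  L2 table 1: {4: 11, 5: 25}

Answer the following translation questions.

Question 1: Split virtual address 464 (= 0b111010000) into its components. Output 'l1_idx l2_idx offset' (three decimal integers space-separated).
Answer: 3 5 0

Derivation:
vaddr = 464 = 0b111010000
  top 2 bits -> l1_idx = 3
  next 3 bits -> l2_idx = 5
  bottom 4 bits -> offset = 0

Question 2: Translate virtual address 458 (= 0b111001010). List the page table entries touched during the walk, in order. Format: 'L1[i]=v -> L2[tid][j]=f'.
Answer: L1[3]=1 -> L2[1][4]=11

Derivation:
vaddr = 458 = 0b111001010
Split: l1_idx=3, l2_idx=4, offset=10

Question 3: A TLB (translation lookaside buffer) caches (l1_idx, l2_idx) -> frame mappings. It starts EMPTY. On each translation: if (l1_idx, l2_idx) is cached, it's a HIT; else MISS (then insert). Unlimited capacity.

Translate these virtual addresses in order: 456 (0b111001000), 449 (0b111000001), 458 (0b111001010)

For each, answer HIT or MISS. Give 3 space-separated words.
Answer: MISS HIT HIT

Derivation:
vaddr=456: (3,4) not in TLB -> MISS, insert
vaddr=449: (3,4) in TLB -> HIT
vaddr=458: (3,4) in TLB -> HIT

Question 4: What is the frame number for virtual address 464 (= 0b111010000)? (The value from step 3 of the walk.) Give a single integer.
vaddr = 464: l1_idx=3, l2_idx=5
L1[3] = 1; L2[1][5] = 25

Answer: 25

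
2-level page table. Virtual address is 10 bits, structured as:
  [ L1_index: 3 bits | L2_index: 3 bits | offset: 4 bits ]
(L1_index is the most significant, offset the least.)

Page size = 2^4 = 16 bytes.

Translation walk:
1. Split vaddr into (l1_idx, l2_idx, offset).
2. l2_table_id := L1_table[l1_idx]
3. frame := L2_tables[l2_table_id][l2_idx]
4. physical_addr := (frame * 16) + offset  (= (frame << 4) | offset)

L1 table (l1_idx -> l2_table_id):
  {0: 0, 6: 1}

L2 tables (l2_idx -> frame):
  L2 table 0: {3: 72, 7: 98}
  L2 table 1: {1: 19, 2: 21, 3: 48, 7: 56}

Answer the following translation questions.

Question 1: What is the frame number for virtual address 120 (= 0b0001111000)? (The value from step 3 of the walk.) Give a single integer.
vaddr = 120: l1_idx=0, l2_idx=7
L1[0] = 0; L2[0][7] = 98

Answer: 98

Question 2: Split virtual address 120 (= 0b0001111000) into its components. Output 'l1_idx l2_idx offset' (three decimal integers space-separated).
Answer: 0 7 8

Derivation:
vaddr = 120 = 0b0001111000
  top 3 bits -> l1_idx = 0
  next 3 bits -> l2_idx = 7
  bottom 4 bits -> offset = 8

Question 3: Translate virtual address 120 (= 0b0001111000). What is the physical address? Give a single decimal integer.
vaddr = 120 = 0b0001111000
Split: l1_idx=0, l2_idx=7, offset=8
L1[0] = 0
L2[0][7] = 98
paddr = 98 * 16 + 8 = 1576

Answer: 1576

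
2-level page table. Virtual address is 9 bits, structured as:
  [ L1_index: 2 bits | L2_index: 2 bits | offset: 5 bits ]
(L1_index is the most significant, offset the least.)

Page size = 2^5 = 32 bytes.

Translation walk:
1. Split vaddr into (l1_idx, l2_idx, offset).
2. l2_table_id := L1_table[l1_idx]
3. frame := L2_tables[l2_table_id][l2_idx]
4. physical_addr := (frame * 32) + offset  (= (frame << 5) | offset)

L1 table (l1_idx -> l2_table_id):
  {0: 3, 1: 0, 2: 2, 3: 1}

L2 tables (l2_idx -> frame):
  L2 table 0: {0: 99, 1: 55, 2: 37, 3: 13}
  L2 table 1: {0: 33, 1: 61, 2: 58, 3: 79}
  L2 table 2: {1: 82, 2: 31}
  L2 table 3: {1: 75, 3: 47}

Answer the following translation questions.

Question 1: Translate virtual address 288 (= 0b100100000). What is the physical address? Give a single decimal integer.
Answer: 2624

Derivation:
vaddr = 288 = 0b100100000
Split: l1_idx=2, l2_idx=1, offset=0
L1[2] = 2
L2[2][1] = 82
paddr = 82 * 32 + 0 = 2624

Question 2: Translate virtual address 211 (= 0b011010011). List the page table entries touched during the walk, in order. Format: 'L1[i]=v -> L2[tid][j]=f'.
Answer: L1[1]=0 -> L2[0][2]=37

Derivation:
vaddr = 211 = 0b011010011
Split: l1_idx=1, l2_idx=2, offset=19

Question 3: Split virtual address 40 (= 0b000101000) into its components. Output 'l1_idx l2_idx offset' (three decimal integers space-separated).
Answer: 0 1 8

Derivation:
vaddr = 40 = 0b000101000
  top 2 bits -> l1_idx = 0
  next 2 bits -> l2_idx = 1
  bottom 5 bits -> offset = 8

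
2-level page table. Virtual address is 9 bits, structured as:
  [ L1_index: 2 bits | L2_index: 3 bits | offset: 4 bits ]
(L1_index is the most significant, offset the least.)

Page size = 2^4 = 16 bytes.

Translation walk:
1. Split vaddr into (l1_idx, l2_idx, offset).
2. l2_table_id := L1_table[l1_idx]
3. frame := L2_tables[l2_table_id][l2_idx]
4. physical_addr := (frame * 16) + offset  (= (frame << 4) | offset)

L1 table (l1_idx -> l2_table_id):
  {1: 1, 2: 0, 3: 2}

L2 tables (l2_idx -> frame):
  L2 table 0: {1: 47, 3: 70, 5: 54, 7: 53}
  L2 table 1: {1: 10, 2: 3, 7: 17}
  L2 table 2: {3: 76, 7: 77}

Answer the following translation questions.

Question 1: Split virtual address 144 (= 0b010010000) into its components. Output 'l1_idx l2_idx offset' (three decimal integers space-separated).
Answer: 1 1 0

Derivation:
vaddr = 144 = 0b010010000
  top 2 bits -> l1_idx = 1
  next 3 bits -> l2_idx = 1
  bottom 4 bits -> offset = 0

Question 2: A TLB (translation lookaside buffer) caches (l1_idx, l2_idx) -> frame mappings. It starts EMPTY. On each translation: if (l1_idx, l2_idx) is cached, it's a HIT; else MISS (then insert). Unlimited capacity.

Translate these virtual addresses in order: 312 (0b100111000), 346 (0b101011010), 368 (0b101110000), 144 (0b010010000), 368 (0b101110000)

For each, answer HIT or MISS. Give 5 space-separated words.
Answer: MISS MISS MISS MISS HIT

Derivation:
vaddr=312: (2,3) not in TLB -> MISS, insert
vaddr=346: (2,5) not in TLB -> MISS, insert
vaddr=368: (2,7) not in TLB -> MISS, insert
vaddr=144: (1,1) not in TLB -> MISS, insert
vaddr=368: (2,7) in TLB -> HIT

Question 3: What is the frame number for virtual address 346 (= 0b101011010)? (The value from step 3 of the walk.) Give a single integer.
Answer: 54

Derivation:
vaddr = 346: l1_idx=2, l2_idx=5
L1[2] = 0; L2[0][5] = 54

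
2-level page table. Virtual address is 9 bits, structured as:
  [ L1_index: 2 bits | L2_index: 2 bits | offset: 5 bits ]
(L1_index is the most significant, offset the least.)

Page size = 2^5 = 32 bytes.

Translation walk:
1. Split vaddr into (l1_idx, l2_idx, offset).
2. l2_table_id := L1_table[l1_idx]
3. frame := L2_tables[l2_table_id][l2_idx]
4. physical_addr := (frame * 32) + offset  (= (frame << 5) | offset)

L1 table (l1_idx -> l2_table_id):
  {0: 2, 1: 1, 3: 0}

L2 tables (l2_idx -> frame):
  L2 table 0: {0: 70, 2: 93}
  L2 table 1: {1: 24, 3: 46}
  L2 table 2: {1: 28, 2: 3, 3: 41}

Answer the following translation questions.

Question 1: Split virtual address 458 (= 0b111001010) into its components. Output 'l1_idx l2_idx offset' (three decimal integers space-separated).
vaddr = 458 = 0b111001010
  top 2 bits -> l1_idx = 3
  next 2 bits -> l2_idx = 2
  bottom 5 bits -> offset = 10

Answer: 3 2 10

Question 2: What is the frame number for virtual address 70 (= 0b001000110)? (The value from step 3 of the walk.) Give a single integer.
vaddr = 70: l1_idx=0, l2_idx=2
L1[0] = 2; L2[2][2] = 3

Answer: 3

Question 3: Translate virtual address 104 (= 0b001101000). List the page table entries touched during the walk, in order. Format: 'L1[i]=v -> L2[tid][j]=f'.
vaddr = 104 = 0b001101000
Split: l1_idx=0, l2_idx=3, offset=8

Answer: L1[0]=2 -> L2[2][3]=41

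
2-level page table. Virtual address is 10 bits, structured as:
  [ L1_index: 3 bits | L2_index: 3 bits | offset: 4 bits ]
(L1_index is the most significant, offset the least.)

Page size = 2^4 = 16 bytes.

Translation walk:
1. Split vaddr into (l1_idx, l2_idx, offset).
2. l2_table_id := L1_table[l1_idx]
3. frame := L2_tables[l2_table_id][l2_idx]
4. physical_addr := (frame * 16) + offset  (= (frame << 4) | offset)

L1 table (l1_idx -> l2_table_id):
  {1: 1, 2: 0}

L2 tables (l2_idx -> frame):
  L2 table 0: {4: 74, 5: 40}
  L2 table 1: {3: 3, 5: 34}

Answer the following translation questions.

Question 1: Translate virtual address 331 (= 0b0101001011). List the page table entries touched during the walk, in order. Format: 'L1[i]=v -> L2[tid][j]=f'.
Answer: L1[2]=0 -> L2[0][4]=74

Derivation:
vaddr = 331 = 0b0101001011
Split: l1_idx=2, l2_idx=4, offset=11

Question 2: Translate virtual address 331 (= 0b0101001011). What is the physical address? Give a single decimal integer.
vaddr = 331 = 0b0101001011
Split: l1_idx=2, l2_idx=4, offset=11
L1[2] = 0
L2[0][4] = 74
paddr = 74 * 16 + 11 = 1195

Answer: 1195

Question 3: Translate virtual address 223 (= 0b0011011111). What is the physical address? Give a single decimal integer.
vaddr = 223 = 0b0011011111
Split: l1_idx=1, l2_idx=5, offset=15
L1[1] = 1
L2[1][5] = 34
paddr = 34 * 16 + 15 = 559

Answer: 559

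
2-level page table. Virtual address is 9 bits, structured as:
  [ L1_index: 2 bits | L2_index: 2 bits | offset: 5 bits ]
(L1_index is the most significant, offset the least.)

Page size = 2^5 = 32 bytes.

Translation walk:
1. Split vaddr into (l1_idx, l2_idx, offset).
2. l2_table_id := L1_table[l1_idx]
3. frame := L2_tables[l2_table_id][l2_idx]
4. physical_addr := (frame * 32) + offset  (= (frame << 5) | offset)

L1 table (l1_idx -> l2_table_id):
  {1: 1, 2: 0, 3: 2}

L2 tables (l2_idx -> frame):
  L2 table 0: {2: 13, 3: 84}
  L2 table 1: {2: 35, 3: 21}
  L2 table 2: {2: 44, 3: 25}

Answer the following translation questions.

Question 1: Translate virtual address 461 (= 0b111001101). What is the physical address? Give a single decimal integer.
Answer: 1421

Derivation:
vaddr = 461 = 0b111001101
Split: l1_idx=3, l2_idx=2, offset=13
L1[3] = 2
L2[2][2] = 44
paddr = 44 * 32 + 13 = 1421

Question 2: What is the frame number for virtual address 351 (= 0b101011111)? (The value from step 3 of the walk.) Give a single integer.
vaddr = 351: l1_idx=2, l2_idx=2
L1[2] = 0; L2[0][2] = 13

Answer: 13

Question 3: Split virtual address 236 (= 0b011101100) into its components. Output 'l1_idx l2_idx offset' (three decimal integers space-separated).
vaddr = 236 = 0b011101100
  top 2 bits -> l1_idx = 1
  next 2 bits -> l2_idx = 3
  bottom 5 bits -> offset = 12

Answer: 1 3 12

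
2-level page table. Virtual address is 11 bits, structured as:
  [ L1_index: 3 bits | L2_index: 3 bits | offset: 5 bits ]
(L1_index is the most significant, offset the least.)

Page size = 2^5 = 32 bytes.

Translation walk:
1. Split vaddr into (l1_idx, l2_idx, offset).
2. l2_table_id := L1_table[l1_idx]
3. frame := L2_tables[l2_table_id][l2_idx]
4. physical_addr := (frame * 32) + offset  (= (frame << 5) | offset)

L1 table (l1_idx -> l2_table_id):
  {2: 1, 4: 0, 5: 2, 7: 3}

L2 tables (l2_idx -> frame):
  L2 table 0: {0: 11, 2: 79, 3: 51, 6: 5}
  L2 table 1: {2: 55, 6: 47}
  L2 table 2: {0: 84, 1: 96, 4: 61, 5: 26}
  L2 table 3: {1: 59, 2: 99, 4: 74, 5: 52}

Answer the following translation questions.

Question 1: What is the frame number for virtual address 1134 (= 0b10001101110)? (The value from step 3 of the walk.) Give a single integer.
Answer: 51

Derivation:
vaddr = 1134: l1_idx=4, l2_idx=3
L1[4] = 0; L2[0][3] = 51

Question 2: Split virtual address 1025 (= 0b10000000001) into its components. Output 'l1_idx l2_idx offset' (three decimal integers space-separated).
vaddr = 1025 = 0b10000000001
  top 3 bits -> l1_idx = 4
  next 3 bits -> l2_idx = 0
  bottom 5 bits -> offset = 1

Answer: 4 0 1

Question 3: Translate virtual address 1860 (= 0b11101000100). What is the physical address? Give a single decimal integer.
Answer: 3172

Derivation:
vaddr = 1860 = 0b11101000100
Split: l1_idx=7, l2_idx=2, offset=4
L1[7] = 3
L2[3][2] = 99
paddr = 99 * 32 + 4 = 3172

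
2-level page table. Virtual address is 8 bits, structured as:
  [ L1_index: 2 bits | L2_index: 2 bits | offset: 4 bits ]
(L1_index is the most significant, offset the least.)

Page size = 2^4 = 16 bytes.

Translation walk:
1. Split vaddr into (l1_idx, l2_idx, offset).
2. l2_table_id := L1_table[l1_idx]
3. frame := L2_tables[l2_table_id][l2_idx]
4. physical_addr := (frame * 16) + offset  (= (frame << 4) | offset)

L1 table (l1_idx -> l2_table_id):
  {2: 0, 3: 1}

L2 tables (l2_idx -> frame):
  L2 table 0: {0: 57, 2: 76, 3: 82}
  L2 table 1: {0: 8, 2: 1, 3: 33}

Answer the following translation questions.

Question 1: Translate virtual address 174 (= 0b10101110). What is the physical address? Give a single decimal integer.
vaddr = 174 = 0b10101110
Split: l1_idx=2, l2_idx=2, offset=14
L1[2] = 0
L2[0][2] = 76
paddr = 76 * 16 + 14 = 1230

Answer: 1230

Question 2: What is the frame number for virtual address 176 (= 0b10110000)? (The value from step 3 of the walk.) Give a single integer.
Answer: 82

Derivation:
vaddr = 176: l1_idx=2, l2_idx=3
L1[2] = 0; L2[0][3] = 82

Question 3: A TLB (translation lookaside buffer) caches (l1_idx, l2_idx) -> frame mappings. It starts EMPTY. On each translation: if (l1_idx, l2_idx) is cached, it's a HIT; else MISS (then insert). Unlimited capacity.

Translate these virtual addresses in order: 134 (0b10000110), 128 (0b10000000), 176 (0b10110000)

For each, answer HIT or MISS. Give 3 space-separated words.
vaddr=134: (2,0) not in TLB -> MISS, insert
vaddr=128: (2,0) in TLB -> HIT
vaddr=176: (2,3) not in TLB -> MISS, insert

Answer: MISS HIT MISS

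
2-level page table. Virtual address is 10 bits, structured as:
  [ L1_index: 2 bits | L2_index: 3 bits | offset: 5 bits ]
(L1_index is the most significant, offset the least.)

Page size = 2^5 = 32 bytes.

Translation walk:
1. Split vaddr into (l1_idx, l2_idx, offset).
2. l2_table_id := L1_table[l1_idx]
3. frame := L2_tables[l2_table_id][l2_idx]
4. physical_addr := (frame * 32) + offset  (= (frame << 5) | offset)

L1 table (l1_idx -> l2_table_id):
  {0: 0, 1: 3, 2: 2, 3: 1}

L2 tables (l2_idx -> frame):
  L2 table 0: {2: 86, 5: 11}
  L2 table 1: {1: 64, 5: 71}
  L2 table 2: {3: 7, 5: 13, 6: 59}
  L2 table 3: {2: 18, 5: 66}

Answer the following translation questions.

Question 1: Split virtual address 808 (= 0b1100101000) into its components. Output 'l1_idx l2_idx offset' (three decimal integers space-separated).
vaddr = 808 = 0b1100101000
  top 2 bits -> l1_idx = 3
  next 3 bits -> l2_idx = 1
  bottom 5 bits -> offset = 8

Answer: 3 1 8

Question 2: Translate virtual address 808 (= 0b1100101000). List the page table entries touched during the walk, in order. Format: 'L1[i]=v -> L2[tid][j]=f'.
vaddr = 808 = 0b1100101000
Split: l1_idx=3, l2_idx=1, offset=8

Answer: L1[3]=1 -> L2[1][1]=64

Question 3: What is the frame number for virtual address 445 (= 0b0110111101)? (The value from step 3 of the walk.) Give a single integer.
Answer: 66

Derivation:
vaddr = 445: l1_idx=1, l2_idx=5
L1[1] = 3; L2[3][5] = 66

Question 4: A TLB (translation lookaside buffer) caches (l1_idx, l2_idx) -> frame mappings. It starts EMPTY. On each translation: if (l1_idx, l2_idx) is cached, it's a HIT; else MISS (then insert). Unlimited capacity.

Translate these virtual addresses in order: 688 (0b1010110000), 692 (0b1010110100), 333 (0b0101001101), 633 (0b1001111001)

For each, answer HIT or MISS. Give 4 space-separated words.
Answer: MISS HIT MISS MISS

Derivation:
vaddr=688: (2,5) not in TLB -> MISS, insert
vaddr=692: (2,5) in TLB -> HIT
vaddr=333: (1,2) not in TLB -> MISS, insert
vaddr=633: (2,3) not in TLB -> MISS, insert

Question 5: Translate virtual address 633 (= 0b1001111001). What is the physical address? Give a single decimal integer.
vaddr = 633 = 0b1001111001
Split: l1_idx=2, l2_idx=3, offset=25
L1[2] = 2
L2[2][3] = 7
paddr = 7 * 32 + 25 = 249

Answer: 249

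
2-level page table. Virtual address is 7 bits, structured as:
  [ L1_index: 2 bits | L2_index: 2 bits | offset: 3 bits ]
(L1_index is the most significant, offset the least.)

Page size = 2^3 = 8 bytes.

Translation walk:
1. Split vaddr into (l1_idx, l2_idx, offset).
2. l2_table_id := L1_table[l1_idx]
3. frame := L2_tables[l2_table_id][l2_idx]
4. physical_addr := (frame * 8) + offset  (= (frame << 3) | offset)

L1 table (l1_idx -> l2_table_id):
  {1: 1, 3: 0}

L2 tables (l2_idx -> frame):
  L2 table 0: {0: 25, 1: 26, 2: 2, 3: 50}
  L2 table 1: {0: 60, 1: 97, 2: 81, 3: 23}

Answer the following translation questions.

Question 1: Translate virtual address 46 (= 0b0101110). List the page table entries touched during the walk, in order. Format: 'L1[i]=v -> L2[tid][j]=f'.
vaddr = 46 = 0b0101110
Split: l1_idx=1, l2_idx=1, offset=6

Answer: L1[1]=1 -> L2[1][1]=97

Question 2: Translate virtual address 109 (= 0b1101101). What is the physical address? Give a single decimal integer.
vaddr = 109 = 0b1101101
Split: l1_idx=3, l2_idx=1, offset=5
L1[3] = 0
L2[0][1] = 26
paddr = 26 * 8 + 5 = 213

Answer: 213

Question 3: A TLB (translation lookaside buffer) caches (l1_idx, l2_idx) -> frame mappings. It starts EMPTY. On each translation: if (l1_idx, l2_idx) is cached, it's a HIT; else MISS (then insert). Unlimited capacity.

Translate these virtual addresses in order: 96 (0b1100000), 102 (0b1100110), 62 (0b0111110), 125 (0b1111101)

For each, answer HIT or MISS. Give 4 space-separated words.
Answer: MISS HIT MISS MISS

Derivation:
vaddr=96: (3,0) not in TLB -> MISS, insert
vaddr=102: (3,0) in TLB -> HIT
vaddr=62: (1,3) not in TLB -> MISS, insert
vaddr=125: (3,3) not in TLB -> MISS, insert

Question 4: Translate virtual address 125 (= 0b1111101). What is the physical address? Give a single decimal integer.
Answer: 405

Derivation:
vaddr = 125 = 0b1111101
Split: l1_idx=3, l2_idx=3, offset=5
L1[3] = 0
L2[0][3] = 50
paddr = 50 * 8 + 5 = 405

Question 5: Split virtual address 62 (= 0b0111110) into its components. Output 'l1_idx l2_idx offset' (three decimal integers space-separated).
vaddr = 62 = 0b0111110
  top 2 bits -> l1_idx = 1
  next 2 bits -> l2_idx = 3
  bottom 3 bits -> offset = 6

Answer: 1 3 6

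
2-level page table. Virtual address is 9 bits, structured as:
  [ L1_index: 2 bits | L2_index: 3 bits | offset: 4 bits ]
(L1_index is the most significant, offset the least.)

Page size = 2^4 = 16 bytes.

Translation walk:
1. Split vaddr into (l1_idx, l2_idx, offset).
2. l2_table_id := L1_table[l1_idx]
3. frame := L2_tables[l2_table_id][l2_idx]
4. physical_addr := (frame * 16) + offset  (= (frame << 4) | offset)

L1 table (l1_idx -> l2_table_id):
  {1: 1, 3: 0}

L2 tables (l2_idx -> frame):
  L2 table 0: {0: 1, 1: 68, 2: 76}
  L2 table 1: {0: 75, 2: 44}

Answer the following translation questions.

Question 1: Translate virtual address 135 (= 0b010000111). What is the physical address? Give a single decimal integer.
vaddr = 135 = 0b010000111
Split: l1_idx=1, l2_idx=0, offset=7
L1[1] = 1
L2[1][0] = 75
paddr = 75 * 16 + 7 = 1207

Answer: 1207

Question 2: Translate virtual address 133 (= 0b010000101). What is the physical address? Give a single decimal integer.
Answer: 1205

Derivation:
vaddr = 133 = 0b010000101
Split: l1_idx=1, l2_idx=0, offset=5
L1[1] = 1
L2[1][0] = 75
paddr = 75 * 16 + 5 = 1205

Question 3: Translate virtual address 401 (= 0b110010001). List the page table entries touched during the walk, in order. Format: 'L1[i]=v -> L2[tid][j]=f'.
vaddr = 401 = 0b110010001
Split: l1_idx=3, l2_idx=1, offset=1

Answer: L1[3]=0 -> L2[0][1]=68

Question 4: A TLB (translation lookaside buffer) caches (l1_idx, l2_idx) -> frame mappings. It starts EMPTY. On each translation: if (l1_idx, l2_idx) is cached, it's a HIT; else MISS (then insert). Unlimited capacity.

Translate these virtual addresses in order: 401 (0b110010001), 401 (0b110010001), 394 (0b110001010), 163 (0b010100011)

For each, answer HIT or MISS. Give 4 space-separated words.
Answer: MISS HIT MISS MISS

Derivation:
vaddr=401: (3,1) not in TLB -> MISS, insert
vaddr=401: (3,1) in TLB -> HIT
vaddr=394: (3,0) not in TLB -> MISS, insert
vaddr=163: (1,2) not in TLB -> MISS, insert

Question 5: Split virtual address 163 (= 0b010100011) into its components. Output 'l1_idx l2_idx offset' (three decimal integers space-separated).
Answer: 1 2 3

Derivation:
vaddr = 163 = 0b010100011
  top 2 bits -> l1_idx = 1
  next 3 bits -> l2_idx = 2
  bottom 4 bits -> offset = 3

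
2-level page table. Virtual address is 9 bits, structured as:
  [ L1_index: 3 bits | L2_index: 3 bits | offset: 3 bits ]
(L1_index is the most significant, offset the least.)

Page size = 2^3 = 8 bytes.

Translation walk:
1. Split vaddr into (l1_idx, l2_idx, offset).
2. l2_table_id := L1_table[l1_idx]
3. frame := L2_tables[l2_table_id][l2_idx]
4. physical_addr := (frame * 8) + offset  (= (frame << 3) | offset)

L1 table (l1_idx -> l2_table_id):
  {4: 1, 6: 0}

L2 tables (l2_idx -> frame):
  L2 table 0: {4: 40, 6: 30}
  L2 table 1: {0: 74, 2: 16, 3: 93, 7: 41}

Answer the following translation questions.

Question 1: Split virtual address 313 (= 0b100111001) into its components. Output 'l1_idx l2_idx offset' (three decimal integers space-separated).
Answer: 4 7 1

Derivation:
vaddr = 313 = 0b100111001
  top 3 bits -> l1_idx = 4
  next 3 bits -> l2_idx = 7
  bottom 3 bits -> offset = 1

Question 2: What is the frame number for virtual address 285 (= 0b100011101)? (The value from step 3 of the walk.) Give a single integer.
Answer: 93

Derivation:
vaddr = 285: l1_idx=4, l2_idx=3
L1[4] = 1; L2[1][3] = 93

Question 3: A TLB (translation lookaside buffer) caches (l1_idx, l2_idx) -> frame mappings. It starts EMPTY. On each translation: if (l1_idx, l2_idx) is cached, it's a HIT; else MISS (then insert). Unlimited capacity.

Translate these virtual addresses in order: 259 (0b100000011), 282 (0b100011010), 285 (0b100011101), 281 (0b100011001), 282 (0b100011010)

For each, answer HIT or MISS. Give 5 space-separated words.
vaddr=259: (4,0) not in TLB -> MISS, insert
vaddr=282: (4,3) not in TLB -> MISS, insert
vaddr=285: (4,3) in TLB -> HIT
vaddr=281: (4,3) in TLB -> HIT
vaddr=282: (4,3) in TLB -> HIT

Answer: MISS MISS HIT HIT HIT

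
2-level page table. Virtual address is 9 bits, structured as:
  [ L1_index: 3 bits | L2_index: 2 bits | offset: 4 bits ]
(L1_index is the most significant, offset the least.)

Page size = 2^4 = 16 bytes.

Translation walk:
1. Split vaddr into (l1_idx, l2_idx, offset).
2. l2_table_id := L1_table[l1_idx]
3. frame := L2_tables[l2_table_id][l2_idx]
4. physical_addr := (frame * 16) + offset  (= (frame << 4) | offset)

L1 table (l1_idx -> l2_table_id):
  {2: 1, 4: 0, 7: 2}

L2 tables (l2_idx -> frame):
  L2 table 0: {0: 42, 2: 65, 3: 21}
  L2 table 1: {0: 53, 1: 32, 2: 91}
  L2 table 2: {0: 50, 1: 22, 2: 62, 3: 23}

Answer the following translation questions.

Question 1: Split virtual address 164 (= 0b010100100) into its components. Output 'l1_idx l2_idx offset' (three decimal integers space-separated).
vaddr = 164 = 0b010100100
  top 3 bits -> l1_idx = 2
  next 2 bits -> l2_idx = 2
  bottom 4 bits -> offset = 4

Answer: 2 2 4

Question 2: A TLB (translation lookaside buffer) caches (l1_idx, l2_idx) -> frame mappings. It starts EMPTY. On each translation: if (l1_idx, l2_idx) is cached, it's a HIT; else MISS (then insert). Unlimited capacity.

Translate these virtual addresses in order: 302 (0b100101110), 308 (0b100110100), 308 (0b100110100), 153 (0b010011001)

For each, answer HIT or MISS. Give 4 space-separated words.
Answer: MISS MISS HIT MISS

Derivation:
vaddr=302: (4,2) not in TLB -> MISS, insert
vaddr=308: (4,3) not in TLB -> MISS, insert
vaddr=308: (4,3) in TLB -> HIT
vaddr=153: (2,1) not in TLB -> MISS, insert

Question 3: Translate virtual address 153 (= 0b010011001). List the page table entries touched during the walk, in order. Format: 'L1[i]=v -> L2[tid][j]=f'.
Answer: L1[2]=1 -> L2[1][1]=32

Derivation:
vaddr = 153 = 0b010011001
Split: l1_idx=2, l2_idx=1, offset=9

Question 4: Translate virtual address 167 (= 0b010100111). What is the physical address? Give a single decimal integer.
vaddr = 167 = 0b010100111
Split: l1_idx=2, l2_idx=2, offset=7
L1[2] = 1
L2[1][2] = 91
paddr = 91 * 16 + 7 = 1463

Answer: 1463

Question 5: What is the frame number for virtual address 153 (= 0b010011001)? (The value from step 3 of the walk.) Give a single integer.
Answer: 32

Derivation:
vaddr = 153: l1_idx=2, l2_idx=1
L1[2] = 1; L2[1][1] = 32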